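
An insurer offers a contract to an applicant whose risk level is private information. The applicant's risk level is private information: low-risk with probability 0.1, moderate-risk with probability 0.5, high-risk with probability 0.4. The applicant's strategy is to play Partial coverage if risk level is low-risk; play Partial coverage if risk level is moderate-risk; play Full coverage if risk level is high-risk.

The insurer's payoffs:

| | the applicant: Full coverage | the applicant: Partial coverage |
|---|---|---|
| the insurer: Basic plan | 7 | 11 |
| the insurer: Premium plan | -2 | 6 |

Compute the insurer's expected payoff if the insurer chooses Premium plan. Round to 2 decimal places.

2.80

E[Premium plan] = 0.1·6 + 0.5·6 + 0.4·(-2) = 0.6 + 3 + (-0.8) = 2.8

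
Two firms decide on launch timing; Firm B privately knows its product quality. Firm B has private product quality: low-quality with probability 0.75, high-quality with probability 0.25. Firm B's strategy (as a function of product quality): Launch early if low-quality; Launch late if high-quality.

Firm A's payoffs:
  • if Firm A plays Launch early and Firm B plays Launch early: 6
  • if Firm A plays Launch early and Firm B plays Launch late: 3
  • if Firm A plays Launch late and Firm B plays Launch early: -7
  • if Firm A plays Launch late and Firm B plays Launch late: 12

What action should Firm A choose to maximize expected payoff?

Launch early

E[Launch early] = 0.75·(6) + 0.25·(3) = 5.25
E[Launch late] = 0.75·(-7) + 0.25·(12) = -2.25
Best response: Launch early (5.25 is the largest).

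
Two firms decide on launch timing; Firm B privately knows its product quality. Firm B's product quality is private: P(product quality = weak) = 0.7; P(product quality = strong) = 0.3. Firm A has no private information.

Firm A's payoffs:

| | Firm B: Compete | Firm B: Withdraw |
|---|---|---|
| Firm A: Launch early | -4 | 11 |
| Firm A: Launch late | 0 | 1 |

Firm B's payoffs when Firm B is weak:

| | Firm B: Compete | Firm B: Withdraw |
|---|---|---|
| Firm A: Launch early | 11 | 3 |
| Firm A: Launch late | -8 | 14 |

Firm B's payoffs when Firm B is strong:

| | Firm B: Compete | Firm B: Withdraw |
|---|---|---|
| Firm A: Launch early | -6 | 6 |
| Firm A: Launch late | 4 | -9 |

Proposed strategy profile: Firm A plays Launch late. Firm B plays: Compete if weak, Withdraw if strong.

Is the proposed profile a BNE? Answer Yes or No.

No

A profile is a BNE iff every type of every player is best-responding given beliefs about the other side.
Firm A plays Launch late: E[Launch late] = 0.7·(0) + 0.3·(1) = 0.3; E[Launch early] = 0.5. Not best-responding. ✗
Firm B (product quality weak), facing Launch late: Compete gives -8, Withdraw gives 14. Proposed Compete is not best — profitable deviation exists. ✗
Firm B (product quality strong), facing Launch late: Compete gives 4, Withdraw gives -9. Proposed Withdraw is not best — profitable deviation exists. ✗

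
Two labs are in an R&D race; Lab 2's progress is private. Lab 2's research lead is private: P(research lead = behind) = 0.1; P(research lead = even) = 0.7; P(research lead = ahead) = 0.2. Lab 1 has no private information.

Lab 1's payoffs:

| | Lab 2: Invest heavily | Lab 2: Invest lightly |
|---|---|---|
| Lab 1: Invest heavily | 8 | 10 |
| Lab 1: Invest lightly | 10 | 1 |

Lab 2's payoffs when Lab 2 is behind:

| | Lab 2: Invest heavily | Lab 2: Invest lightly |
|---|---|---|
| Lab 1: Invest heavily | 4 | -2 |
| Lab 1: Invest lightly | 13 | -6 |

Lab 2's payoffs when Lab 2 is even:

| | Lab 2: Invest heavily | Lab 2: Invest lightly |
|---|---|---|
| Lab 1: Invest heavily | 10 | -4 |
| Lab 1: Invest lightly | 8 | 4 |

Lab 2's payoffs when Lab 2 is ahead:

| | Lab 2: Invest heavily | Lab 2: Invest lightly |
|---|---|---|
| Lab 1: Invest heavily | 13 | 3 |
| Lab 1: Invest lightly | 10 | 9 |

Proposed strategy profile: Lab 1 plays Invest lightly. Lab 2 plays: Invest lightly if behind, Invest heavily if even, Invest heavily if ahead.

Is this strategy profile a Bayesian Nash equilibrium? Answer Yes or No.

A profile is a BNE iff every type of every player is best-responding given beliefs about the other side.
Lab 1 plays Invest lightly: E[Invest lightly] = 0.1·(1) + 0.7·(10) + 0.2·(10) = 9.1; E[Invest heavily] = 8.2. Best-responding. ✓
Lab 2 (research lead behind), facing Invest lightly: Invest heavily gives 13, Invest lightly gives -6. Proposed Invest lightly is not best — profitable deviation exists. ✗
Lab 2 (research lead even), facing Invest lightly: Invest heavily gives 8, Invest lightly gives 4. Proposed Invest heavily is best. ✓
Lab 2 (research lead ahead), facing Invest lightly: Invest heavily gives 10, Invest lightly gives 9. Proposed Invest heavily is best. ✓

No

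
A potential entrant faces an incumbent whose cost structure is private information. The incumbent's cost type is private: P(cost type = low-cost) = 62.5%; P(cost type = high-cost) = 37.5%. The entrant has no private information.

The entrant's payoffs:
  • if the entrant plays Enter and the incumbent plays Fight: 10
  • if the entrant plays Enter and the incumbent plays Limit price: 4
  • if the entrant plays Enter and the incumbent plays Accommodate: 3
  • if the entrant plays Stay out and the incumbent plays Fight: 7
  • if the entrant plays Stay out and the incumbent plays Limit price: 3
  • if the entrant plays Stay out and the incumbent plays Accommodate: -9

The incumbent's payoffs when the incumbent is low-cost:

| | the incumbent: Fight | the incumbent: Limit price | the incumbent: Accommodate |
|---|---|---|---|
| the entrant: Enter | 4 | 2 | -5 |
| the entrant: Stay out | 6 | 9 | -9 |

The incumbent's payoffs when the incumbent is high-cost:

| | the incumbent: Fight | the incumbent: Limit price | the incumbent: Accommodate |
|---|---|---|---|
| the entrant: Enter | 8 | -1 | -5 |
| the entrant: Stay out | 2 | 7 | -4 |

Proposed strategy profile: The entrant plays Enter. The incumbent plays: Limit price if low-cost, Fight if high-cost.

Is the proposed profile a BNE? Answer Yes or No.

No

The entrant plays Enter: E[Enter] = 0.625·(4) + 0.375·(10) = 6.25; E[Stay out] = 4.5. Best-responding. ✓
The incumbent (cost type low-cost), facing Enter: Fight gives 4, Limit price gives 2, Accommodate gives -5. Proposed Limit price is not best — profitable deviation exists. ✗
The incumbent (cost type high-cost), facing Enter: Fight gives 8, Limit price gives -1, Accommodate gives -5. Proposed Fight is best. ✓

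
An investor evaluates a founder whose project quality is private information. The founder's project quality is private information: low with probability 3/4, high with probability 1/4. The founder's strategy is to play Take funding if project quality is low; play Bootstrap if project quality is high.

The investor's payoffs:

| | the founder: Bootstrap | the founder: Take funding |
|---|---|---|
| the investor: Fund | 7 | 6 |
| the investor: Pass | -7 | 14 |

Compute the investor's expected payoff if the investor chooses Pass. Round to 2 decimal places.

8.75

Take the expectation over the founder's project quality, weighting each type's action by its prior probability.
E[Pass] = 3/4·14 + 1/4·(-7) = 21/2 + (-7/4) = 35/4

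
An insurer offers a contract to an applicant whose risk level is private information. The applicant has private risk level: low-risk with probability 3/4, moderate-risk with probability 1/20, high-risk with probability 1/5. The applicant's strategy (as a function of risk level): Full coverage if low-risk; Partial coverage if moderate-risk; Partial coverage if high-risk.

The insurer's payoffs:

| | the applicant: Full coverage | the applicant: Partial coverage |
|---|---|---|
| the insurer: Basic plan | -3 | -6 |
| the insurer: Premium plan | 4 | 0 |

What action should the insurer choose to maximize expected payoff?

Compute the insurer's expected payoff for each action, taking the expectation over the applicant's type.
E[Basic plan] = 3/4·(-3) + 1/20·(-6) + 1/5·(-6) = -15/4
E[Premium plan] = 3/4·(4) + 1/20·(0) + 1/5·(0) = 3
Best response: Premium plan (3 is the largest).

Premium plan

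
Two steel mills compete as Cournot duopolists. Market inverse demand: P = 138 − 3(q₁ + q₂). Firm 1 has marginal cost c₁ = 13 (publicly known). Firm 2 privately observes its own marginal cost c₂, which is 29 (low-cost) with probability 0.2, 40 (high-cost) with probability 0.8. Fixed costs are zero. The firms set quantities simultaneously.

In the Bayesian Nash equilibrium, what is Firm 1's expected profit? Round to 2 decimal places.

Type-c best response for Firm 2: q₂(c) = (138 − c)/6 − q₁/2.
Firm 1 maximizes expected profit; its first-order condition is 138 − 6q₁ − 3E[q₂] − 13 = 0.
Substituting E[q₂] and solving: E[c₂] = 37.8, so q₁ = (138 − 2·13 + 37.8)/9 = 16.6444.
E[P] = 138 − 3·(q₁ + E[q₂]) = 62.9333; Firm 1's expected profit = (E[P] − 13)·q₁ = (62.9333 − 13)·16.6444 = 831.113.

831.11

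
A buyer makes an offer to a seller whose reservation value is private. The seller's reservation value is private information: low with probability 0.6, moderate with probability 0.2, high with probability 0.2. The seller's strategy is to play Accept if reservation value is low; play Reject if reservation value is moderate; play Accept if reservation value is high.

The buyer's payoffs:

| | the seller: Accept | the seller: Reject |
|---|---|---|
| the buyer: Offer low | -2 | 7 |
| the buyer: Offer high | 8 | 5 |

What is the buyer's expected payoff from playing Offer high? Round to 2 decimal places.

Take the expectation over the seller's reservation value, weighting each type's action by its prior probability.
E[Offer high] = 0.6·8 + 0.2·5 + 0.2·8 = 4.8 + 1 + 1.6 = 7.4

7.40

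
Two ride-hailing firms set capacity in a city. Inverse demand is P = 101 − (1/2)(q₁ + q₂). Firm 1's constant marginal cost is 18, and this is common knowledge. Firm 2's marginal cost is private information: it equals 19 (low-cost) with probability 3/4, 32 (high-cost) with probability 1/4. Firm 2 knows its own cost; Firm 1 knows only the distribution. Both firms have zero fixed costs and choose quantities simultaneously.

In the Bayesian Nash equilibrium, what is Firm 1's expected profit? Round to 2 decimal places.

Each type of Firm 2 best-responds to q₁; Firm 1 best-responds to the expected q₂ over Firm 2's types.
Firm 2 with cost c maximizes (101 − (1/2)(q₁+q₂) − c)·q₂, giving q₂(c) = (101 − c − (1/2)q₁).
E[c₂] = 3/4·19 + 1/4·32 = 22.25
Firm 1's FOC against E[q₂] yields q₁ = (101 − 2·18 + E[c₂])/(3/2) = (101 − 36 + 22.25)/(3/2) = 58.1667.
E[P] = 101 − (1/2)·(q₁ + E[q₂]) = 47.0833; Firm 1's expected profit = (E[P] − 18)·q₁ = (47.0833 − 18)·58.1667 = 1691.68.

1691.68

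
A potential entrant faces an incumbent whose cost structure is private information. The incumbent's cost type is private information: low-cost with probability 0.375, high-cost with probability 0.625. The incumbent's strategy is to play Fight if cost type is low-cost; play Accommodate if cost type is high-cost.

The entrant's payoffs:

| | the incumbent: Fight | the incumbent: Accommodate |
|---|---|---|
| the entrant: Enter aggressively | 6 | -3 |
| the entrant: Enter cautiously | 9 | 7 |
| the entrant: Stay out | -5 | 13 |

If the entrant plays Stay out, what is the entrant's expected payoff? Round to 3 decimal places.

Take the expectation over the incumbent's cost type, weighting each type's action by its prior probability.
E[Stay out] = 0.375·(-5) + 0.625·13 = (-1.875) + 8.125 = 6.25

6.250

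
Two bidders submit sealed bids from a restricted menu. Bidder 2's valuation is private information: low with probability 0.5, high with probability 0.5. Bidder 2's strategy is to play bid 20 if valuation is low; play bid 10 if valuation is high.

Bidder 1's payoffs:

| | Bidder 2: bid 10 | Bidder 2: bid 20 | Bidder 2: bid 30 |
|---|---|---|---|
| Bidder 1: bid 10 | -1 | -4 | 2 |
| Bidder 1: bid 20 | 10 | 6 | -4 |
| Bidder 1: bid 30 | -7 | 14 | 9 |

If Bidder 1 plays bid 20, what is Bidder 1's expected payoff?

E[bid 20] = 0.5·6 + 0.5·10 = 3 + 5 = 8

8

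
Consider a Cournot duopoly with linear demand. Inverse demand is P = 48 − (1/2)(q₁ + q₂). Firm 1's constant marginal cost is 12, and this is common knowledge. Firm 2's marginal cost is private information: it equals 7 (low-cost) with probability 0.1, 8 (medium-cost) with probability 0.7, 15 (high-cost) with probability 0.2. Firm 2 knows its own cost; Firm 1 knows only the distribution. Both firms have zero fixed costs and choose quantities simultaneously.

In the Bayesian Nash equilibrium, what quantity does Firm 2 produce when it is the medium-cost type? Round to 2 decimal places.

28.90

Type-c best response for Firm 2: q₂(c) = (48 − c) − q₁/2.
Firm 1 maximizes expected profit; its first-order condition is 48 − q₁ − (1/2)E[q₂] − 12 = 0.
Substituting E[q₂] and solving: E[c₂] = 9.3, so q₁ = (48 − 2·12 + 9.3)/(3/2) = 22.2.
q₂(medium-cost) = (48 − 8 − (1/2)·22.2) = 28.9.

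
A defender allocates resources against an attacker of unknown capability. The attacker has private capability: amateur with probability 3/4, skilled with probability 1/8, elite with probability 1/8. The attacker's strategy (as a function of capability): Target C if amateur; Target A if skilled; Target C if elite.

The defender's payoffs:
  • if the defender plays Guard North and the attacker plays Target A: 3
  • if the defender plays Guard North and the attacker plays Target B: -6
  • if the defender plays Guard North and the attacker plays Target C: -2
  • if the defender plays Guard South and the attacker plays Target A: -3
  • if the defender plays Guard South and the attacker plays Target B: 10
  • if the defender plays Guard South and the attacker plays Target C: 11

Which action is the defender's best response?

Compute the defender's expected payoff for each action, taking the expectation over the attacker's type.
E[Guard North] = 3/4·(-2) + 1/8·(3) + 1/8·(-2) = -11/8
E[Guard South] = 3/4·(11) + 1/8·(-3) + 1/8·(11) = 37/4
Best response: Guard South (37/4 is the largest).

Guard South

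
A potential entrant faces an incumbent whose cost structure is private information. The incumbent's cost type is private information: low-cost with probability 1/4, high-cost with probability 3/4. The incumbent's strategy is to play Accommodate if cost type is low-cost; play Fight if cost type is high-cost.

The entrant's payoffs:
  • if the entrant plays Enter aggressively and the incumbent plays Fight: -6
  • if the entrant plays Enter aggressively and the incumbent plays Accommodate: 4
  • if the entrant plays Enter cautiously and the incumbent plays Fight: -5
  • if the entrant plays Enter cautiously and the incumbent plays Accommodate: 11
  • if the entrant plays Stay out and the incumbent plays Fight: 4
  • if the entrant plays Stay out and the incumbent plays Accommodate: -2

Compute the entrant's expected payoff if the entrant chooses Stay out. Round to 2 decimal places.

Take the expectation over the incumbent's cost type, weighting each type's action by its prior probability.
E[Stay out] = 1/4·(-2) + 3/4·4 = (-1/2) + 3 = 5/2

2.50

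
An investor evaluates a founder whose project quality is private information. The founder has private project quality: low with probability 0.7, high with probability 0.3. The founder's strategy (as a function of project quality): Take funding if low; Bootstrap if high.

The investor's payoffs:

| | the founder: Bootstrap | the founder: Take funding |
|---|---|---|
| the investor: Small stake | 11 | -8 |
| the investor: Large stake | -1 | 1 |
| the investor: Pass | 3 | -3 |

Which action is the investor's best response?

Large stake

E[Small stake] = 0.7·(-8) + 0.3·(11) = -2.3
E[Large stake] = 0.7·(1) + 0.3·(-1) = 0.4
E[Pass] = 0.7·(-3) + 0.3·(3) = -1.2
Best response: Large stake (0.4 is the largest).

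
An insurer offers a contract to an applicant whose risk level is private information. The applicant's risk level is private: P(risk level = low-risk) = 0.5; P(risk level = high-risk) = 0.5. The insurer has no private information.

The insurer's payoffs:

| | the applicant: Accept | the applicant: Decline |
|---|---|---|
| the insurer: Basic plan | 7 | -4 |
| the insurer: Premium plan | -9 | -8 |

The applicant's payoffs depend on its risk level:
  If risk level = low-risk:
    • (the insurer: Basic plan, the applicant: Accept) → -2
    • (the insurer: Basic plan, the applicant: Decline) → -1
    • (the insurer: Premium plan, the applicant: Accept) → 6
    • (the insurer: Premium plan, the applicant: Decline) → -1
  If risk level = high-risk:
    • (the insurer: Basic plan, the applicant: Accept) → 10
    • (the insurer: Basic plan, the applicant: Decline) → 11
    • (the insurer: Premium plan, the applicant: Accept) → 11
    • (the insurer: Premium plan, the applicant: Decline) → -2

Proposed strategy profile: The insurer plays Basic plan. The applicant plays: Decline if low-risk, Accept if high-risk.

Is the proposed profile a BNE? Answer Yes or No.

The insurer plays Basic plan: E[Basic plan] = 0.5·(-4) + 0.5·(7) = 1.5; E[Premium plan] = -8.5. Best-responding. ✓
The applicant (risk level low-risk), facing Basic plan: Accept gives -2, Decline gives -1. Proposed Decline is best. ✓
The applicant (risk level high-risk), facing Basic plan: Accept gives 10, Decline gives 11. Proposed Accept is not best — profitable deviation exists. ✗

No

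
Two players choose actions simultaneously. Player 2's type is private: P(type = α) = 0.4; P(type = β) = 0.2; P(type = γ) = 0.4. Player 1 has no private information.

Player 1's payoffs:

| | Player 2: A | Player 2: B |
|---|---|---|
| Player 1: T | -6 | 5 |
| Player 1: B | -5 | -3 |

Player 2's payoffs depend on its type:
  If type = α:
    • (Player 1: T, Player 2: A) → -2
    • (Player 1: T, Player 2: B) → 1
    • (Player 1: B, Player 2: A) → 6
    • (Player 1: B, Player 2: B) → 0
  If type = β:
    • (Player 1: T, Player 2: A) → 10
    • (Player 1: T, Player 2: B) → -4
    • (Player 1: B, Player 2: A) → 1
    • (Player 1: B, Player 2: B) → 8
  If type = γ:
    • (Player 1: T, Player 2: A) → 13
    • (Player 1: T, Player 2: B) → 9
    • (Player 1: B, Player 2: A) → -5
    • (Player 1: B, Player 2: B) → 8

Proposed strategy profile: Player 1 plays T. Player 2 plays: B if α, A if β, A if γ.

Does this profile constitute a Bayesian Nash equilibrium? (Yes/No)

Yes

Player 1 plays T: E[T] = 0.4·(5) + 0.2·(-6) + 0.4·(-6) = -1.6; E[B] = -4.2. Best-responding. ✓
Player 2 (type α), facing T: A gives -2, B gives 1. Proposed B is best. ✓
Player 2 (type β), facing T: A gives 10, B gives -4. Proposed A is best. ✓
Player 2 (type γ), facing T: A gives 13, B gives 9. Proposed A is best. ✓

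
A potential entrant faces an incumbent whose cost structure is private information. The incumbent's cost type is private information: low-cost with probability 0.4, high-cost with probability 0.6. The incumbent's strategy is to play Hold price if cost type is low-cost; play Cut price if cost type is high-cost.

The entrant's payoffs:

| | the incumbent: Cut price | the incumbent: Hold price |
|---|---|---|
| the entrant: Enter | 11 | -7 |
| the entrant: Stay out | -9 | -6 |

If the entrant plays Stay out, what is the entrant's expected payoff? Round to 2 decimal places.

Take the expectation over the incumbent's cost type, weighting each type's action by its prior probability.
E[Stay out] = 0.4·(-6) + 0.6·(-9) = (-2.4) + (-5.4) = -7.8

-7.80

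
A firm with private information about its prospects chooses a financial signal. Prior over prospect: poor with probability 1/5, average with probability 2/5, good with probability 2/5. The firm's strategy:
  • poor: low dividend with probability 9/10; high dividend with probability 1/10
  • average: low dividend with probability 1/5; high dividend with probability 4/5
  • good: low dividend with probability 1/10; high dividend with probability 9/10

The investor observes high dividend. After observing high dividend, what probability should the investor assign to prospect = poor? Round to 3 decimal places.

Apply Bayes' rule using the sender's strategy as the likelihood.
P(high dividend) = (1/5)·(1/10) + (2/5)·(4/5) + (2/5)·(9/10) = 7/10
P(poor | high dividend) = ((1/5)·(1/10)) / (7/10) = (1/50) / (7/10) = 1/35

0.029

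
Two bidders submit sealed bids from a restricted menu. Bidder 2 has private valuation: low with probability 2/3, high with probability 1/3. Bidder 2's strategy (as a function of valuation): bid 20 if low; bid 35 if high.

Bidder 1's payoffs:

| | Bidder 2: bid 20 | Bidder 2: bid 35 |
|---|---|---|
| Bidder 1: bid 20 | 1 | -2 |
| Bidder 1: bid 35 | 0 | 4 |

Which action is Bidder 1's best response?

bid 35

E[bid 20] = 2/3·(1) + 1/3·(-2) = 0
E[bid 35] = 2/3·(0) + 1/3·(4) = 4/3
Best response: bid 35 (4/3 is the largest).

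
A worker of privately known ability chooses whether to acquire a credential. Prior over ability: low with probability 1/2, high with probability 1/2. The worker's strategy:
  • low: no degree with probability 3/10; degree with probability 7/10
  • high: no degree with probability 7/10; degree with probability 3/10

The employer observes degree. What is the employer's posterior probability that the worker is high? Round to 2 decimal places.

0.30

Apply Bayes' rule using the sender's strategy as the likelihood.
P(degree) = (1/2)·(7/10) + (1/2)·(3/10) = 1/2
P(high | degree) = ((1/2)·(3/10)) / (1/2) = (3/20) / (1/2) = 3/10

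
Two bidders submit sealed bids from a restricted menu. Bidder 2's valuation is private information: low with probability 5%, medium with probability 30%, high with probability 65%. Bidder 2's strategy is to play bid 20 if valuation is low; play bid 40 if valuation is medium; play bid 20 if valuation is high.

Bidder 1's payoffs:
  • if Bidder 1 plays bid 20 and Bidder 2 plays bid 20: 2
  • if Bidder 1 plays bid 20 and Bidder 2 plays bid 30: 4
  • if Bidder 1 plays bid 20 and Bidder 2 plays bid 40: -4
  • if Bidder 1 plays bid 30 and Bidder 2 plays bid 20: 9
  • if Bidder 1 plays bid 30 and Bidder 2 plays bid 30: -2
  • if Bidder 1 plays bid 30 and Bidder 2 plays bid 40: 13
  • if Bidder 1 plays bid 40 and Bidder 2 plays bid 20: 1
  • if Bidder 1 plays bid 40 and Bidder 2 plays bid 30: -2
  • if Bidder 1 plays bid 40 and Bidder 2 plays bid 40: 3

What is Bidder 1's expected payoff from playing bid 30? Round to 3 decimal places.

E[bid 30] = 0.05·9 + 0.3·13 + 0.65·9 = 0.45 + 3.9 + 5.85 = 10.2

10.200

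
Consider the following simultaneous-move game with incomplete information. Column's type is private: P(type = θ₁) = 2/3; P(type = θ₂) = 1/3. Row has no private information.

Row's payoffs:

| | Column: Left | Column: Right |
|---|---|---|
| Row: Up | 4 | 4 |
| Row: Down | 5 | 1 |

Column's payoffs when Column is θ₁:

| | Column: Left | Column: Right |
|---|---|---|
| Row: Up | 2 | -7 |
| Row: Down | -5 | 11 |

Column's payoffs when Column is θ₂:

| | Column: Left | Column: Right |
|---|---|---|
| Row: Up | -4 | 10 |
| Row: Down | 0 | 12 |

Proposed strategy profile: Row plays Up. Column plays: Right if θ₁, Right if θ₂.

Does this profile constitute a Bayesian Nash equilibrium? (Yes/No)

No

A profile is a BNE iff every type of every player is best-responding given beliefs about the other side.
Row plays Up: E[Up] = 2/3·(4) + 1/3·(4) = 4; E[Down] = 1. Best-responding. ✓
Column (type θ₁), facing Up: Left gives 2, Right gives -7. Proposed Right is not best — profitable deviation exists. ✗
Column (type θ₂), facing Up: Left gives -4, Right gives 10. Proposed Right is best. ✓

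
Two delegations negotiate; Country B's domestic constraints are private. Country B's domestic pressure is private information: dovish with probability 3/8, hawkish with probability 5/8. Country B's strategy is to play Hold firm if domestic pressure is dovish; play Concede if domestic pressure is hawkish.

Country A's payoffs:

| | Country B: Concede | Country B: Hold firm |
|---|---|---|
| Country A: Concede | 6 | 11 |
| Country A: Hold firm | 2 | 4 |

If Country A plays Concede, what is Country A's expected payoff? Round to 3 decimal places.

7.875

E[Concede] = 3/8·11 + 5/8·6 = 33/8 + 15/4 = 63/8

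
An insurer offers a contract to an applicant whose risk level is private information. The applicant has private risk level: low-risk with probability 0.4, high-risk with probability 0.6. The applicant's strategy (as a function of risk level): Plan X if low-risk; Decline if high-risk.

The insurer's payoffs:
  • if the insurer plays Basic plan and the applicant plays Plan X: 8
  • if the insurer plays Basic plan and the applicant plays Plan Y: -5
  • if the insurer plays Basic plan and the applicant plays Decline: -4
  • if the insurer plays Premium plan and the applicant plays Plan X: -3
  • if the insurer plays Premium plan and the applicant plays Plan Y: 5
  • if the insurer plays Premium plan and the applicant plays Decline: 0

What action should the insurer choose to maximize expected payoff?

Basic plan

E[Basic plan] = 0.4·(8) + 0.6·(-4) = 0.8
E[Premium plan] = 0.4·(-3) + 0.6·(0) = -1.2
Best response: Basic plan (0.8 is the largest).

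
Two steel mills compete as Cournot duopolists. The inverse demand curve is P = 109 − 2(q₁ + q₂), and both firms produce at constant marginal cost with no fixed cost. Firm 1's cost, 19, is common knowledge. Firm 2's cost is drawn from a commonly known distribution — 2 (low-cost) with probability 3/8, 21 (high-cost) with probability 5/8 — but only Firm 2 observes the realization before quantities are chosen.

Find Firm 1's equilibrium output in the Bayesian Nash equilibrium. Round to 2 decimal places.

Each type of Firm 2 best-responds to q₁; Firm 1 best-responds to the expected q₂ over Firm 2's types.
Firm 2 with cost c maximizes (109 − 2(q₁+q₂) − c)·q₂, giving q₂(c) = (109 − c − 2q₁)/4.
E[c₂] = 3/8·2 + 5/8·21 = 13.875
Firm 1's FOC against E[q₂] yields q₁ = (109 − 2·19 + E[c₂])/6 = (109 − 38 + 13.875)/6 = 14.1458.

14.15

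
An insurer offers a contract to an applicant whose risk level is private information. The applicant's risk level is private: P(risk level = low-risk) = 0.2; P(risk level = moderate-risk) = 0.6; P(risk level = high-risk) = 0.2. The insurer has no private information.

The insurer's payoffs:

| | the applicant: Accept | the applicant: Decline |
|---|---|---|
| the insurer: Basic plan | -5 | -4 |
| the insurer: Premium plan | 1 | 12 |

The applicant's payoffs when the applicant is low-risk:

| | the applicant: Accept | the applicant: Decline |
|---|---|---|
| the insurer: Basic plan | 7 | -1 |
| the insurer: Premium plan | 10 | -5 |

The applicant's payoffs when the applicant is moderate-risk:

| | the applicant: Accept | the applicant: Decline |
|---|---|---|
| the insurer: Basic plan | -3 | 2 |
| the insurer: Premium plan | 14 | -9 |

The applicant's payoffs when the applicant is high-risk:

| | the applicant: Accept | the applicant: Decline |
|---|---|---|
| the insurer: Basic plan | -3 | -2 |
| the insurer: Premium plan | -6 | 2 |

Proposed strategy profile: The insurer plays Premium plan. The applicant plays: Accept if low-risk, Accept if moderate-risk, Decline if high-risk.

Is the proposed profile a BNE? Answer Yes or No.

Yes

The insurer plays Premium plan: E[Premium plan] = 0.2·(1) + 0.6·(1) + 0.2·(12) = 3.2; E[Basic plan] = -4.8. Best-responding. ✓
The applicant (risk level low-risk), facing Premium plan: Accept gives 10, Decline gives -5. Proposed Accept is best. ✓
The applicant (risk level moderate-risk), facing Premium plan: Accept gives 14, Decline gives -9. Proposed Accept is best. ✓
The applicant (risk level high-risk), facing Premium plan: Accept gives -6, Decline gives 2. Proposed Decline is best. ✓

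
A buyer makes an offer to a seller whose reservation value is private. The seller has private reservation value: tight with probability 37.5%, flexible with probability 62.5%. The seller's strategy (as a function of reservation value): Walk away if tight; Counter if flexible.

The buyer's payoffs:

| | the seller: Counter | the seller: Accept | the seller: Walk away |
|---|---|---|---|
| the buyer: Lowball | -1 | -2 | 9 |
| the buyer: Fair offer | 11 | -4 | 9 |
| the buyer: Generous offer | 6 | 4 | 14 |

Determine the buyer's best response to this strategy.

Fair offer

E[Lowball] = 0.375·(9) + 0.625·(-1) = 2.75
E[Fair offer] = 0.375·(9) + 0.625·(11) = 10.25
E[Generous offer] = 0.375·(14) + 0.625·(6) = 9
Best response: Fair offer (10.25 is the largest).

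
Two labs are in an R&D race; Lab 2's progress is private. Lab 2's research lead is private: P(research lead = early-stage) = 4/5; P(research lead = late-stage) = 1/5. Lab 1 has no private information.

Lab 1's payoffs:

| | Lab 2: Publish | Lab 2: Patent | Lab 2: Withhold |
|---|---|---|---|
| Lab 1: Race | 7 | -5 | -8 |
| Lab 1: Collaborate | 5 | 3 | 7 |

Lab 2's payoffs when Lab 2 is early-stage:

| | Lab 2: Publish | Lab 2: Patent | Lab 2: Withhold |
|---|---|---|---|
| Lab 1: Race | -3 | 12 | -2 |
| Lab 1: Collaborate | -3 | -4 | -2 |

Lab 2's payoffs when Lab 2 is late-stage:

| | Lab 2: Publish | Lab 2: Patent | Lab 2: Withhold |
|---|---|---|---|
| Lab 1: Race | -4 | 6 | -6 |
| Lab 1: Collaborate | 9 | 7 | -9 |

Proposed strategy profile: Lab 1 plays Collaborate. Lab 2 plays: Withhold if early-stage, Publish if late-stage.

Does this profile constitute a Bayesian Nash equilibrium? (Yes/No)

A profile is a BNE iff every type of every player is best-responding given beliefs about the other side.
Lab 1 plays Collaborate: E[Collaborate] = 4/5·(7) + 1/5·(5) = 33/5; E[Race] = -5. Best-responding. ✓
Lab 2 (research lead early-stage), facing Collaborate: Publish gives -3, Patent gives -4, Withhold gives -2. Proposed Withhold is best. ✓
Lab 2 (research lead late-stage), facing Collaborate: Publish gives 9, Patent gives 7, Withhold gives -9. Proposed Publish is best. ✓

Yes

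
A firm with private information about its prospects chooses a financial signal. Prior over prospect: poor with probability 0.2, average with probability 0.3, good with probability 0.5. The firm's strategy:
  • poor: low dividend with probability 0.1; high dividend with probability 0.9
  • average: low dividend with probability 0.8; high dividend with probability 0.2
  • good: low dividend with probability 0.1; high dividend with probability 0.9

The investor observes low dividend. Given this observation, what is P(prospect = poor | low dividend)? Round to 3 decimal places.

P(low dividend) = 0.2·0.1 + 0.3·0.8 + 0.5·0.1 = 0.31
P(poor | low dividend) = (0.2·0.1) / 0.31 = 0.02 / 0.31 = 0.0645161

0.065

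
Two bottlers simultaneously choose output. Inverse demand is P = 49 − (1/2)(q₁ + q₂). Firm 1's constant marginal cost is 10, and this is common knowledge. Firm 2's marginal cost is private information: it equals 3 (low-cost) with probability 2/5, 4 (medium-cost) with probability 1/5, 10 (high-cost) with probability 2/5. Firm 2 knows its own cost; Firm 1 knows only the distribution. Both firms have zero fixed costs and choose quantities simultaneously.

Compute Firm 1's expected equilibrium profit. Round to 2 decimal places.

272.22

Firm 2 with cost c maximizes (49 − (1/2)(q₁+q₂) − c)·q₂, giving q₂(c) = (49 − c − (1/2)q₁).
E[c₂] = 2/5·3 + 1/5·4 + 2/5·10 = 6
Firm 1's FOC against E[q₂] yields q₁ = (49 − 2·10 + E[c₂])/(3/2) = (49 − 20 + 6)/(3/2) = 23.3333.
E[P] = 49 − (1/2)·(q₁ + E[q₂]) = 21.6667; Firm 1's expected profit = (E[P] − 10)·q₁ = (21.6667 − 10)·23.3333 = 272.222.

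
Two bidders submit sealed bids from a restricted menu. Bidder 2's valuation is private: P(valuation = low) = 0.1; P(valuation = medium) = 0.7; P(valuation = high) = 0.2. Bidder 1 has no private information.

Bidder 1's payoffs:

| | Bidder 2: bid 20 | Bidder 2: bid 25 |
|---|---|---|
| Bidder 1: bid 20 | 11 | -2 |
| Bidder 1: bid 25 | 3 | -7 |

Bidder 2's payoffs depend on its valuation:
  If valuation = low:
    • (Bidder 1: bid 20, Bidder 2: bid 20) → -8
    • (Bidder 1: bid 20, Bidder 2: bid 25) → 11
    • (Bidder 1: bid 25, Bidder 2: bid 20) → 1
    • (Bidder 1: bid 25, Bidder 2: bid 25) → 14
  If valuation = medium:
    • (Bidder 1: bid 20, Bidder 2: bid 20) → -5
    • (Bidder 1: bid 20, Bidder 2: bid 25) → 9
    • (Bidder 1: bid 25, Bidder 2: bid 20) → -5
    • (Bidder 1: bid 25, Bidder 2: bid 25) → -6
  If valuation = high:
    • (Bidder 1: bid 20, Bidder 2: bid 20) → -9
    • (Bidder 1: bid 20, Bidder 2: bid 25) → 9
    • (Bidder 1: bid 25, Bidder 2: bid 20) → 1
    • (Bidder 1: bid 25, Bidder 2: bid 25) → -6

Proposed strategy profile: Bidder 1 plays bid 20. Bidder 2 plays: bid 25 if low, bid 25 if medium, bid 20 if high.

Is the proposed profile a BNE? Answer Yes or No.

No

A profile is a BNE iff every type of every player is best-responding given beliefs about the other side.
Bidder 1 plays bid 20: E[bid 20] = 0.1·(-2) + 0.7·(-2) + 0.2·(11) = 0.6; E[bid 25] = -5. Best-responding. ✓
Bidder 2 (valuation low), facing bid 20: bid 20 gives -8, bid 25 gives 11. Proposed bid 25 is best. ✓
Bidder 2 (valuation medium), facing bid 20: bid 20 gives -5, bid 25 gives 9. Proposed bid 25 is best. ✓
Bidder 2 (valuation high), facing bid 20: bid 20 gives -9, bid 25 gives 9. Proposed bid 20 is not best — profitable deviation exists. ✗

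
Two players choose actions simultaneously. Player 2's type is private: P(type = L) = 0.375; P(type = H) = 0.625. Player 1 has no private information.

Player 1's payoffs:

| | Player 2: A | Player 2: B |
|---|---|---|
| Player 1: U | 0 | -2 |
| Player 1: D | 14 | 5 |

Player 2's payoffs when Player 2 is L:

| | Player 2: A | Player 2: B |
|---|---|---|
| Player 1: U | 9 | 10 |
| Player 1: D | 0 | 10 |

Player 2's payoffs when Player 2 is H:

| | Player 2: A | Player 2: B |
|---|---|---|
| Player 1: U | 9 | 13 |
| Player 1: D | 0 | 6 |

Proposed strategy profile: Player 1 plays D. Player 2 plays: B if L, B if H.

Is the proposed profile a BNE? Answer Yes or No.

Yes

Player 1 plays D: E[D] = 0.375·(5) + 0.625·(5) = 5; E[U] = -2. Best-responding. ✓
Player 2 (type L), facing D: A gives 0, B gives 10. Proposed B is best. ✓
Player 2 (type H), facing D: A gives 0, B gives 6. Proposed B is best. ✓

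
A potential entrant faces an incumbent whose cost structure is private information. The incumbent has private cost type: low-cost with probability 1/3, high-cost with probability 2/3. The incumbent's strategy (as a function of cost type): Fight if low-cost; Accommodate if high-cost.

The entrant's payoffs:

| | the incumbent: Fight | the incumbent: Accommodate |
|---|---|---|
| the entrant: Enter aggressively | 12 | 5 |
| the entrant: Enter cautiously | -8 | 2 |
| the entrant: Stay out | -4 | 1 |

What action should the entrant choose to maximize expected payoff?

Enter aggressively

Compute the entrant's expected payoff for each action, taking the expectation over the incumbent's type.
E[Enter aggressively] = 1/3·(12) + 2/3·(5) = 22/3
E[Enter cautiously] = 1/3·(-8) + 2/3·(2) = -4/3
E[Stay out] = 1/3·(-4) + 2/3·(1) = -2/3
Best response: Enter aggressively (22/3 is the largest).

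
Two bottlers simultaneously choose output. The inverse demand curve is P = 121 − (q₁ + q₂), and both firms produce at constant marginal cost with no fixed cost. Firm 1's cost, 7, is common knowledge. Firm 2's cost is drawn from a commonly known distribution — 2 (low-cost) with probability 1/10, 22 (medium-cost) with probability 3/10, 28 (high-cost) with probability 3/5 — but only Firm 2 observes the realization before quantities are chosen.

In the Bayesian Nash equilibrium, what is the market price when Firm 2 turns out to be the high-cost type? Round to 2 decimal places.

52.73

Type-c best response for Firm 2: q₂(c) = (121 − c)/2 − q₁/2.
Firm 1 maximizes expected profit; its first-order condition is 121 − 2q₁ − E[q₂] − 7 = 0.
Substituting E[q₂] and solving: E[c₂] = 23.6, so q₁ = (121 − 2·7 + 23.6)/3 = 43.5333.
q₂(high-cost) = 24.7333, so P = 121 − (43.5333 + 24.7333) = 52.7333.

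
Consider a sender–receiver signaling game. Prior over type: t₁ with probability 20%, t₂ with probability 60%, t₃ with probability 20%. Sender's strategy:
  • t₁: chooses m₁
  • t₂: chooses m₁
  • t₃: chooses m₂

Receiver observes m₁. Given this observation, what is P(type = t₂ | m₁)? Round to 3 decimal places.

P(m₁) = 0.2·1 + 0.6·1 + 0.2·0 = 0.8
P(t₂ | m₁) = (0.6·1) / 0.8 = 0.6 / 0.8 = 0.75

0.750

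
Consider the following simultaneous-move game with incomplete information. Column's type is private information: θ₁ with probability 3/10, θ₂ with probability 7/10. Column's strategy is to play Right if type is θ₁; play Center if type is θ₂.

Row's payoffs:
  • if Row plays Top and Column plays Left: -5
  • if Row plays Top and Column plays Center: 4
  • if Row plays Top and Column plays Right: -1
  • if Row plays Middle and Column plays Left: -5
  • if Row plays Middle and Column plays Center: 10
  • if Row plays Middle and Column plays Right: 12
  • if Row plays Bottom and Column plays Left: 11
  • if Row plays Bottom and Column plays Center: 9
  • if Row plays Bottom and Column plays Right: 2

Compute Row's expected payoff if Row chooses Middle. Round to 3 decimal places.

10.600

Take the expectation over Column's type, weighting each type's action by its prior probability.
E[Middle] = 3/10·12 + 7/10·10 = 18/5 + 7 = 53/5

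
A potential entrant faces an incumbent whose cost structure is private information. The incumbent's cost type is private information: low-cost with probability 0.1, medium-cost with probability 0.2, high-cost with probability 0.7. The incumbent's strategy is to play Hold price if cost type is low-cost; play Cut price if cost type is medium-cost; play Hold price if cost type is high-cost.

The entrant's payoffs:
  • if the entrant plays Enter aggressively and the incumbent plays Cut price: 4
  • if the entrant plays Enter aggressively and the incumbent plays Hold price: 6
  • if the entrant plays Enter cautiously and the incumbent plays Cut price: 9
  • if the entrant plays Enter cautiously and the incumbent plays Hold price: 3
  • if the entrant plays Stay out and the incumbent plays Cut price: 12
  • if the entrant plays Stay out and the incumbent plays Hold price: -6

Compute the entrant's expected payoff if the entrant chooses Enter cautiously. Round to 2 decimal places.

E[Enter cautiously] = 0.1·3 + 0.2·9 + 0.7·3 = 0.3 + 1.8 + 2.1 = 4.2

4.20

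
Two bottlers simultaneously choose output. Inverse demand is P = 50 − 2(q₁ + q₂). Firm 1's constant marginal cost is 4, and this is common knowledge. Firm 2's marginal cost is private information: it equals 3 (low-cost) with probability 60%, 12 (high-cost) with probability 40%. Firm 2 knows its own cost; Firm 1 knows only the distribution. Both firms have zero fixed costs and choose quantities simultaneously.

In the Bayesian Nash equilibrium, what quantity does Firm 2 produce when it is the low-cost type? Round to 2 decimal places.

7.70

Type-c best response for Firm 2: q₂(c) = (50 − c)/4 − q₁/2.
Firm 1 maximizes expected profit; its first-order condition is 50 − 4q₁ − 2E[q₂] − 4 = 0.
Substituting E[q₂] and solving: E[c₂] = 6.6, so q₁ = (50 − 2·4 + 6.6)/6 = 8.1.
q₂(low-cost) = (50 − 3 − 2·8.1)/4 = 7.7.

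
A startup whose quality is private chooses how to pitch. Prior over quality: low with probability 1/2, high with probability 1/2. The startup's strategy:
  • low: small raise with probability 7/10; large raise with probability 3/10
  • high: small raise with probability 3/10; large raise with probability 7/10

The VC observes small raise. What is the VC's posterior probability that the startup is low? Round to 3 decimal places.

0.700

P(small raise) = (1/2)·(7/10) + (1/2)·(3/10) = 1/2
P(low | small raise) = ((1/2)·(7/10)) / (1/2) = (7/20) / (1/2) = 7/10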